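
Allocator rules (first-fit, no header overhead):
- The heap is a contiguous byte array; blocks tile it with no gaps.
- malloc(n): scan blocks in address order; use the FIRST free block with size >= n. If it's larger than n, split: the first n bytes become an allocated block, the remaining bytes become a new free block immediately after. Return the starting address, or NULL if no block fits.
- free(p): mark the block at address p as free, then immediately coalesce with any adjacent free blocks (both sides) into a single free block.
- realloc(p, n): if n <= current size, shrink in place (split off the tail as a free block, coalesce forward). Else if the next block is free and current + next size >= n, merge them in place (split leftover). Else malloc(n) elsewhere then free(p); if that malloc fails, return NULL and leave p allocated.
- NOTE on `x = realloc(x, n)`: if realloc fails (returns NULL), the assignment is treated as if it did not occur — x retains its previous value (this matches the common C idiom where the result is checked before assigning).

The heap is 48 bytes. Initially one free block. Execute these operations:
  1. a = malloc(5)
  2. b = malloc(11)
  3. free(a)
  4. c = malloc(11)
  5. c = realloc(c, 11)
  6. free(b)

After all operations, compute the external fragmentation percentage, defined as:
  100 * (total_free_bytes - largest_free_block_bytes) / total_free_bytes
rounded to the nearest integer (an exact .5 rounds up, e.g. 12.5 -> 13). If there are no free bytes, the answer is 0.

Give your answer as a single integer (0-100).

Answer: 43

Derivation:
Op 1: a = malloc(5) -> a = 0; heap: [0-4 ALLOC][5-47 FREE]
Op 2: b = malloc(11) -> b = 5; heap: [0-4 ALLOC][5-15 ALLOC][16-47 FREE]
Op 3: free(a) -> (freed a); heap: [0-4 FREE][5-15 ALLOC][16-47 FREE]
Op 4: c = malloc(11) -> c = 16; heap: [0-4 FREE][5-15 ALLOC][16-26 ALLOC][27-47 FREE]
Op 5: c = realloc(c, 11) -> c = 16; heap: [0-4 FREE][5-15 ALLOC][16-26 ALLOC][27-47 FREE]
Op 6: free(b) -> (freed b); heap: [0-15 FREE][16-26 ALLOC][27-47 FREE]
Free blocks: [16 21] total_free=37 largest=21 -> 100*(37-21)/37 = 1600/37 ≈ 43.243 -> rounds to 43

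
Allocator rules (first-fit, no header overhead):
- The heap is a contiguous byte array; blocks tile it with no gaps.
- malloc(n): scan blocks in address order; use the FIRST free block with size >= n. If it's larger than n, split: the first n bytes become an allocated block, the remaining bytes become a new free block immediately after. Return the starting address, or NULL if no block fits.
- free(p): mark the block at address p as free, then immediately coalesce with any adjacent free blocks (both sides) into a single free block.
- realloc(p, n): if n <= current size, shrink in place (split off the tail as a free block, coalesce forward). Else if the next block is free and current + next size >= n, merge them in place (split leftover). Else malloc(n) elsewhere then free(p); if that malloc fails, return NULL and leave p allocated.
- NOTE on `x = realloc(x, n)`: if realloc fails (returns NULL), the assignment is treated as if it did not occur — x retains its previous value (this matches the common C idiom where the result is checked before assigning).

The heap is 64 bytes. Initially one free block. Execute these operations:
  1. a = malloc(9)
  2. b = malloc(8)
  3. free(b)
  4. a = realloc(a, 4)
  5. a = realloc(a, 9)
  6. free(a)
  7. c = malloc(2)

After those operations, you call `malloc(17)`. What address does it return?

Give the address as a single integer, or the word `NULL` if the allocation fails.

Op 1: a = malloc(9) -> a = 0; heap: [0-8 ALLOC][9-63 FREE]
Op 2: b = malloc(8) -> b = 9; heap: [0-8 ALLOC][9-16 ALLOC][17-63 FREE]
Op 3: free(b) -> (freed b); heap: [0-8 ALLOC][9-63 FREE]
Op 4: a = realloc(a, 4) -> a = 0; heap: [0-3 ALLOC][4-63 FREE]
Op 5: a = realloc(a, 9) -> a = 0; heap: [0-8 ALLOC][9-63 FREE]
Op 6: free(a) -> (freed a); heap: [0-63 FREE]
Op 7: c = malloc(2) -> c = 0; heap: [0-1 ALLOC][2-63 FREE]
malloc(17): first-fit scan over [0-1 ALLOC][2-63 FREE] -> 2

Answer: 2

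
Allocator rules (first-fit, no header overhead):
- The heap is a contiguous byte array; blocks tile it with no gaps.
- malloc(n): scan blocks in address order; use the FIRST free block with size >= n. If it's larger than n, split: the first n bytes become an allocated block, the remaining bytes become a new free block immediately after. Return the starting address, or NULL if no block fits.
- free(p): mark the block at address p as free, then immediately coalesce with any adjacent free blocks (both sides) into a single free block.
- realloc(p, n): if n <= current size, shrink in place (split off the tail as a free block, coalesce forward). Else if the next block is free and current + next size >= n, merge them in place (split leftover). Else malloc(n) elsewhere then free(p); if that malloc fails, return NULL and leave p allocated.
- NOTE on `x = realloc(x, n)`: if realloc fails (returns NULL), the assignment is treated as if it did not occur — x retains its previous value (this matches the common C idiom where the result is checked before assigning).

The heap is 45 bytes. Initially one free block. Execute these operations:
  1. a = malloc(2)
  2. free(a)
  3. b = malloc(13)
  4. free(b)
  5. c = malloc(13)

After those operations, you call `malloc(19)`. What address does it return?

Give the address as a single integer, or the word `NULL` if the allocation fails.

Op 1: a = malloc(2) -> a = 0; heap: [0-1 ALLOC][2-44 FREE]
Op 2: free(a) -> (freed a); heap: [0-44 FREE]
Op 3: b = malloc(13) -> b = 0; heap: [0-12 ALLOC][13-44 FREE]
Op 4: free(b) -> (freed b); heap: [0-44 FREE]
Op 5: c = malloc(13) -> c = 0; heap: [0-12 ALLOC][13-44 FREE]
malloc(19): first-fit scan over [0-12 ALLOC][13-44 FREE] -> 13

Answer: 13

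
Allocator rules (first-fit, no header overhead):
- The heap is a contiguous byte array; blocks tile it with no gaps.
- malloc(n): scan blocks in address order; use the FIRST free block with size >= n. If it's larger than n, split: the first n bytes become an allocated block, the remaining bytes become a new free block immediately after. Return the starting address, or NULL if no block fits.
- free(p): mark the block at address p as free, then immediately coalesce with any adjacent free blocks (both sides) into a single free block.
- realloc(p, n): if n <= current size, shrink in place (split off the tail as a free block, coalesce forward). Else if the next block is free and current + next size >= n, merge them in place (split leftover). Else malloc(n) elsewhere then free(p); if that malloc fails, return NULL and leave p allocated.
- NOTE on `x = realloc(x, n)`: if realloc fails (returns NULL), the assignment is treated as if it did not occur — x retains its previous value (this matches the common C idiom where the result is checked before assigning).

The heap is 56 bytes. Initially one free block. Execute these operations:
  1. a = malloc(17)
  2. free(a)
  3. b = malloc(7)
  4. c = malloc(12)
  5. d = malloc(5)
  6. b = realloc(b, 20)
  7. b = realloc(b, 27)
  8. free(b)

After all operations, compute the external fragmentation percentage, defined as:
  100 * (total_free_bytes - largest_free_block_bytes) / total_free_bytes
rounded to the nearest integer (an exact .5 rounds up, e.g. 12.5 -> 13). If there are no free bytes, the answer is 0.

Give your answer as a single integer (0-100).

Op 1: a = malloc(17) -> a = 0; heap: [0-16 ALLOC][17-55 FREE]
Op 2: free(a) -> (freed a); heap: [0-55 FREE]
Op 3: b = malloc(7) -> b = 0; heap: [0-6 ALLOC][7-55 FREE]
Op 4: c = malloc(12) -> c = 7; heap: [0-6 ALLOC][7-18 ALLOC][19-55 FREE]
Op 5: d = malloc(5) -> d = 19; heap: [0-6 ALLOC][7-18 ALLOC][19-23 ALLOC][24-55 FREE]
Op 6: b = realloc(b, 20) -> b = 24; heap: [0-6 FREE][7-18 ALLOC][19-23 ALLOC][24-43 ALLOC][44-55 FREE]
Op 7: b = realloc(b, 27) -> b = 24; heap: [0-6 FREE][7-18 ALLOC][19-23 ALLOC][24-50 ALLOC][51-55 FREE]
Op 8: free(b) -> (freed b); heap: [0-6 FREE][7-18 ALLOC][19-23 ALLOC][24-55 FREE]
Free blocks: [7 32] total_free=39 largest=32 -> 100*(39-32)/39 = 700/39 ≈ 17.949 -> rounds to 18

Answer: 18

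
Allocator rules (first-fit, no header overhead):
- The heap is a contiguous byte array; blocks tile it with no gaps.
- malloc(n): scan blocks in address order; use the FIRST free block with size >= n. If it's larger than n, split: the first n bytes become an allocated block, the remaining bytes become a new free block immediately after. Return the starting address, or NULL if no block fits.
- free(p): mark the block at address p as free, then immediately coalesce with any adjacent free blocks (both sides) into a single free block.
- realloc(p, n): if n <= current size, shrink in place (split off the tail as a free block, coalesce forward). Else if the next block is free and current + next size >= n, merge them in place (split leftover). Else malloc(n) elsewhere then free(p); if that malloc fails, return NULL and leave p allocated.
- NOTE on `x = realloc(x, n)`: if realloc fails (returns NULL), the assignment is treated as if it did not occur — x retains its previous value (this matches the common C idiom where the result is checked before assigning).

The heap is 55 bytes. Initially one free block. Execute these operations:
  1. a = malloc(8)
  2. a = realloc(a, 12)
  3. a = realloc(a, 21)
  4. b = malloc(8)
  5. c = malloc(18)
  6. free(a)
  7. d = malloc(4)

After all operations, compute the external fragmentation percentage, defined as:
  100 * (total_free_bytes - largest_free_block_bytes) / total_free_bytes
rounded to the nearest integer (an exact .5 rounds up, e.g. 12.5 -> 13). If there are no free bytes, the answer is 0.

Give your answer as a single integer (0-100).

Op 1: a = malloc(8) -> a = 0; heap: [0-7 ALLOC][8-54 FREE]
Op 2: a = realloc(a, 12) -> a = 0; heap: [0-11 ALLOC][12-54 FREE]
Op 3: a = realloc(a, 21) -> a = 0; heap: [0-20 ALLOC][21-54 FREE]
Op 4: b = malloc(8) -> b = 21; heap: [0-20 ALLOC][21-28 ALLOC][29-54 FREE]
Op 5: c = malloc(18) -> c = 29; heap: [0-20 ALLOC][21-28 ALLOC][29-46 ALLOC][47-54 FREE]
Op 6: free(a) -> (freed a); heap: [0-20 FREE][21-28 ALLOC][29-46 ALLOC][47-54 FREE]
Op 7: d = malloc(4) -> d = 0; heap: [0-3 ALLOC][4-20 FREE][21-28 ALLOC][29-46 ALLOC][47-54 FREE]
Free blocks: [17 8] total_free=25 largest=17 -> 100*(25-17)/25 = 800/25 = 32

Answer: 32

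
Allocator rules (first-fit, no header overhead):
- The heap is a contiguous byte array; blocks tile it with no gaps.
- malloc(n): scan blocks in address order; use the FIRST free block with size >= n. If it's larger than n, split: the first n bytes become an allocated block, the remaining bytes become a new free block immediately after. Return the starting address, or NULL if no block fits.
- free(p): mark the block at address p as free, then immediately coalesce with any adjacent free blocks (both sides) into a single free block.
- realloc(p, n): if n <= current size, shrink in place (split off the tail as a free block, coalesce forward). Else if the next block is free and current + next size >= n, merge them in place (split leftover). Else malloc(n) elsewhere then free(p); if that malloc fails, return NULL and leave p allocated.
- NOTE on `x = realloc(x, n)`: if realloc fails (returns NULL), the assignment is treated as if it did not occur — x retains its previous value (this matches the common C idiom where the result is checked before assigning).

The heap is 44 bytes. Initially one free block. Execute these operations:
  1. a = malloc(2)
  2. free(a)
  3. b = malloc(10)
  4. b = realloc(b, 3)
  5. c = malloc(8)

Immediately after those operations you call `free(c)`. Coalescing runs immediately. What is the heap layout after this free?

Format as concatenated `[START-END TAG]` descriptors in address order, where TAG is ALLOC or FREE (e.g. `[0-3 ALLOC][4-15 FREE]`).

Op 1: a = malloc(2) -> a = 0; heap: [0-1 ALLOC][2-43 FREE]
Op 2: free(a) -> (freed a); heap: [0-43 FREE]
Op 3: b = malloc(10) -> b = 0; heap: [0-9 ALLOC][10-43 FREE]
Op 4: b = realloc(b, 3) -> b = 0; heap: [0-2 ALLOC][3-43 FREE]
Op 5: c = malloc(8) -> c = 3; heap: [0-2 ALLOC][3-10 ALLOC][11-43 FREE]
free(c): c = 3 -> block [3-10 ALLOC]; mark free, coalesce with adjacent free neighbors -> [0-2 ALLOC][3-43 FREE]

Answer: [0-2 ALLOC][3-43 FREE]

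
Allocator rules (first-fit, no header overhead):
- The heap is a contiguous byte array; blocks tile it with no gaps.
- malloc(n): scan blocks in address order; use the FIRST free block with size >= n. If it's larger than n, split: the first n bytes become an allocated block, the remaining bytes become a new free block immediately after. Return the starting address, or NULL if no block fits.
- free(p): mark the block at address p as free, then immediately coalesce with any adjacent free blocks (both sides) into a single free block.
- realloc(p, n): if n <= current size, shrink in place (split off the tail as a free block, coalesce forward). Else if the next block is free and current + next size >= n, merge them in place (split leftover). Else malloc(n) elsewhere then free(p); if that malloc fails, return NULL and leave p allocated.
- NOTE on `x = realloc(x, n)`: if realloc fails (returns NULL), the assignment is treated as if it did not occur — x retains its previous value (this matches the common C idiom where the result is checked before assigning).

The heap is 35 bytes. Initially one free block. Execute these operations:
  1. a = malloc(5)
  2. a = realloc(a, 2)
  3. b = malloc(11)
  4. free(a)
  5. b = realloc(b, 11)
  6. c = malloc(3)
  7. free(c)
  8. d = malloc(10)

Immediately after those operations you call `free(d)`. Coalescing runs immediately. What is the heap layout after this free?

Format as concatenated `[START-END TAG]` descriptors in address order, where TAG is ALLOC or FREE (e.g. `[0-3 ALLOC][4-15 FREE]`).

Answer: [0-1 FREE][2-12 ALLOC][13-34 FREE]

Derivation:
Op 1: a = malloc(5) -> a = 0; heap: [0-4 ALLOC][5-34 FREE]
Op 2: a = realloc(a, 2) -> a = 0; heap: [0-1 ALLOC][2-34 FREE]
Op 3: b = malloc(11) -> b = 2; heap: [0-1 ALLOC][2-12 ALLOC][13-34 FREE]
Op 4: free(a) -> (freed a); heap: [0-1 FREE][2-12 ALLOC][13-34 FREE]
Op 5: b = realloc(b, 11) -> b = 2; heap: [0-1 FREE][2-12 ALLOC][13-34 FREE]
Op 6: c = malloc(3) -> c = 13; heap: [0-1 FREE][2-12 ALLOC][13-15 ALLOC][16-34 FREE]
Op 7: free(c) -> (freed c); heap: [0-1 FREE][2-12 ALLOC][13-34 FREE]
Op 8: d = malloc(10) -> d = 13; heap: [0-1 FREE][2-12 ALLOC][13-22 ALLOC][23-34 FREE]
free(d): d = 13 -> block [13-22 ALLOC]; mark free, coalesce with adjacent free neighbors -> [0-1 FREE][2-12 ALLOC][13-34 FREE]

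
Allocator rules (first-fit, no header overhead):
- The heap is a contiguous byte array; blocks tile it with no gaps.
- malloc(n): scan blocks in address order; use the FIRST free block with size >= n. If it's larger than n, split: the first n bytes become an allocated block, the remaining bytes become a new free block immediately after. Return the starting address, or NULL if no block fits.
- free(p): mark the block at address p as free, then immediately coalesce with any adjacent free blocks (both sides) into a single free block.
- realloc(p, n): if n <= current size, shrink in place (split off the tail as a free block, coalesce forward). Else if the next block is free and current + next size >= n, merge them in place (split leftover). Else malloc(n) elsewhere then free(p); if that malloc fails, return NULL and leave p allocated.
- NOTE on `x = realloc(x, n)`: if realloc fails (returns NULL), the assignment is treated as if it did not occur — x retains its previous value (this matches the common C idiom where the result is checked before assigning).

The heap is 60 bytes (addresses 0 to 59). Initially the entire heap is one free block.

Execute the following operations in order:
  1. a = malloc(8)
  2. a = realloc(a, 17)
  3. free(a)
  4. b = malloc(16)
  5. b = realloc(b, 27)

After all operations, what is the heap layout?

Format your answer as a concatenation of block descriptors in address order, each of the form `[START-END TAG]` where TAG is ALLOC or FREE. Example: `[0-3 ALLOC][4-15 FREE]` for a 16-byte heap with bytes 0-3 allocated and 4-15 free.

Op 1: a = malloc(8) -> a = 0; heap: [0-7 ALLOC][8-59 FREE]
Op 2: a = realloc(a, 17) -> a = 0; heap: [0-16 ALLOC][17-59 FREE]
Op 3: free(a) -> (freed a); heap: [0-59 FREE]
Op 4: b = malloc(16) -> b = 0; heap: [0-15 ALLOC][16-59 FREE]
Op 5: b = realloc(b, 27) -> b = 0; heap: [0-26 ALLOC][27-59 FREE]

Answer: [0-26 ALLOC][27-59 FREE]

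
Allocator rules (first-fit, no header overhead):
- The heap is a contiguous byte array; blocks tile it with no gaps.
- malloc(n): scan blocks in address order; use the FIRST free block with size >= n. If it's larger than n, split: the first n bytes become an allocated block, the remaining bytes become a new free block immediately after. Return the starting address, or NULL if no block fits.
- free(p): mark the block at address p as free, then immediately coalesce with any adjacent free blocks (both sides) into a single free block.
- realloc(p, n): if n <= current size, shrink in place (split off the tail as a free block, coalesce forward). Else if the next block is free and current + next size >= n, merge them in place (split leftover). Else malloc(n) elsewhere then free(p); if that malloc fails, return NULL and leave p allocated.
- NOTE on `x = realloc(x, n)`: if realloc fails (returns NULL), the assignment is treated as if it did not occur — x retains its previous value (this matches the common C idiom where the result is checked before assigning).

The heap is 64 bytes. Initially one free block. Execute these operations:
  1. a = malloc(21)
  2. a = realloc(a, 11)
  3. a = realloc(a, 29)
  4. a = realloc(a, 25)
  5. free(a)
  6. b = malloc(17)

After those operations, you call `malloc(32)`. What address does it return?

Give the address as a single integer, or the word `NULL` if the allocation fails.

Op 1: a = malloc(21) -> a = 0; heap: [0-20 ALLOC][21-63 FREE]
Op 2: a = realloc(a, 11) -> a = 0; heap: [0-10 ALLOC][11-63 FREE]
Op 3: a = realloc(a, 29) -> a = 0; heap: [0-28 ALLOC][29-63 FREE]
Op 4: a = realloc(a, 25) -> a = 0; heap: [0-24 ALLOC][25-63 FREE]
Op 5: free(a) -> (freed a); heap: [0-63 FREE]
Op 6: b = malloc(17) -> b = 0; heap: [0-16 ALLOC][17-63 FREE]
malloc(32): first-fit scan over [0-16 ALLOC][17-63 FREE] -> 17

Answer: 17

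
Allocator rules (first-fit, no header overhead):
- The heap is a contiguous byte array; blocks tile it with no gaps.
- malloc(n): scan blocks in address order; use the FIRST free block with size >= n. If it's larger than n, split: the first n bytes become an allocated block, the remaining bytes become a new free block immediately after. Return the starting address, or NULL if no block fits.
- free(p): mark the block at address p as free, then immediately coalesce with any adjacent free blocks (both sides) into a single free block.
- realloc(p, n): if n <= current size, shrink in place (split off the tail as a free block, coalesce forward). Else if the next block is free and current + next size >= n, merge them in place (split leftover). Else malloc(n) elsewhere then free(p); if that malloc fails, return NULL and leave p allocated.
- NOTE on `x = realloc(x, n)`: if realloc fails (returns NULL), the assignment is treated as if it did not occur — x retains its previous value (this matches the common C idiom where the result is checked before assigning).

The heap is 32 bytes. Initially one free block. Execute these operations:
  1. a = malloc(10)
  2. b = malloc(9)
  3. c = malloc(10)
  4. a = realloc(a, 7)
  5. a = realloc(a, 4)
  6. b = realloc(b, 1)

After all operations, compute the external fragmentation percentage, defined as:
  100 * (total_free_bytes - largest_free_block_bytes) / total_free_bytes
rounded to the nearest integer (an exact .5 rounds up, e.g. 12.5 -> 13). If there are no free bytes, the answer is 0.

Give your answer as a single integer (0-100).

Answer: 53

Derivation:
Op 1: a = malloc(10) -> a = 0; heap: [0-9 ALLOC][10-31 FREE]
Op 2: b = malloc(9) -> b = 10; heap: [0-9 ALLOC][10-18 ALLOC][19-31 FREE]
Op 3: c = malloc(10) -> c = 19; heap: [0-9 ALLOC][10-18 ALLOC][19-28 ALLOC][29-31 FREE]
Op 4: a = realloc(a, 7) -> a = 0; heap: [0-6 ALLOC][7-9 FREE][10-18 ALLOC][19-28 ALLOC][29-31 FREE]
Op 5: a = realloc(a, 4) -> a = 0; heap: [0-3 ALLOC][4-9 FREE][10-18 ALLOC][19-28 ALLOC][29-31 FREE]
Op 6: b = realloc(b, 1) -> b = 10; heap: [0-3 ALLOC][4-9 FREE][10-10 ALLOC][11-18 FREE][19-28 ALLOC][29-31 FREE]
Free blocks: [6 8 3] total_free=17 largest=8 -> 100*(17-8)/17 = 900/17 ≈ 52.941 -> rounds to 53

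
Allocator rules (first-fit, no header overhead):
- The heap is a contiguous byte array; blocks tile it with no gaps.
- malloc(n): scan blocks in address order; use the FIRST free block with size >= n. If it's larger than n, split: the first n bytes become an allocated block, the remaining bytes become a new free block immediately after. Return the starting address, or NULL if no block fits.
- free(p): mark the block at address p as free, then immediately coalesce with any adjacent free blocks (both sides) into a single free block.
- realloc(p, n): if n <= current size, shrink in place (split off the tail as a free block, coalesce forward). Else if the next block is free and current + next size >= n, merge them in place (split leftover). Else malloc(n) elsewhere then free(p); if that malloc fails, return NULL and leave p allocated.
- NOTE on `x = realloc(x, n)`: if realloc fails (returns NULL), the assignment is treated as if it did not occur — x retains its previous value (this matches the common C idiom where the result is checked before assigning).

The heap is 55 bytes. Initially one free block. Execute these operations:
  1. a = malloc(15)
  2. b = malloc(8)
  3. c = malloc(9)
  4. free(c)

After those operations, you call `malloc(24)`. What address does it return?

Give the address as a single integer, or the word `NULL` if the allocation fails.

Op 1: a = malloc(15) -> a = 0; heap: [0-14 ALLOC][15-54 FREE]
Op 2: b = malloc(8) -> b = 15; heap: [0-14 ALLOC][15-22 ALLOC][23-54 FREE]
Op 3: c = malloc(9) -> c = 23; heap: [0-14 ALLOC][15-22 ALLOC][23-31 ALLOC][32-54 FREE]
Op 4: free(c) -> (freed c); heap: [0-14 ALLOC][15-22 ALLOC][23-54 FREE]
malloc(24): first-fit scan over [0-14 ALLOC][15-22 ALLOC][23-54 FREE] -> 23

Answer: 23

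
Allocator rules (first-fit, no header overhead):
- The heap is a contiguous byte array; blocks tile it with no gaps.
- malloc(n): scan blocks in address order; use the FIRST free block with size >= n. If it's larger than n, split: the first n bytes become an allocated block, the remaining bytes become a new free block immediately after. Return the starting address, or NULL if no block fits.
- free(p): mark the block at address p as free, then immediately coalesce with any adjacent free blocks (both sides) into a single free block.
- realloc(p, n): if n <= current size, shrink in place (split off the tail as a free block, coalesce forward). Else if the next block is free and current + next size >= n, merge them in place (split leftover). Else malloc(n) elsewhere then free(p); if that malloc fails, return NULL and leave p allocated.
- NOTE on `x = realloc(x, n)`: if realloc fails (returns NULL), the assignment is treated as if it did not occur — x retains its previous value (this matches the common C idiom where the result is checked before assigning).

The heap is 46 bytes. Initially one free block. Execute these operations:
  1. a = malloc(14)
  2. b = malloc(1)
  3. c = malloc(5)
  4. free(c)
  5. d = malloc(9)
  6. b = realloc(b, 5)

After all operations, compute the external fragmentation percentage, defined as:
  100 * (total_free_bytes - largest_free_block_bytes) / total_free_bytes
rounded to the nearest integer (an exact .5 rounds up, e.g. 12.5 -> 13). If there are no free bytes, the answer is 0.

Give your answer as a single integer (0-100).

Op 1: a = malloc(14) -> a = 0; heap: [0-13 ALLOC][14-45 FREE]
Op 2: b = malloc(1) -> b = 14; heap: [0-13 ALLOC][14-14 ALLOC][15-45 FREE]
Op 3: c = malloc(5) -> c = 15; heap: [0-13 ALLOC][14-14 ALLOC][15-19 ALLOC][20-45 FREE]
Op 4: free(c) -> (freed c); heap: [0-13 ALLOC][14-14 ALLOC][15-45 FREE]
Op 5: d = malloc(9) -> d = 15; heap: [0-13 ALLOC][14-14 ALLOC][15-23 ALLOC][24-45 FREE]
Op 6: b = realloc(b, 5) -> b = 24; heap: [0-13 ALLOC][14-14 FREE][15-23 ALLOC][24-28 ALLOC][29-45 FREE]
Free blocks: [1 17] total_free=18 largest=17 -> 100*(18-17)/18 = 100/18 ≈ 5.556 -> rounds to 6

Answer: 6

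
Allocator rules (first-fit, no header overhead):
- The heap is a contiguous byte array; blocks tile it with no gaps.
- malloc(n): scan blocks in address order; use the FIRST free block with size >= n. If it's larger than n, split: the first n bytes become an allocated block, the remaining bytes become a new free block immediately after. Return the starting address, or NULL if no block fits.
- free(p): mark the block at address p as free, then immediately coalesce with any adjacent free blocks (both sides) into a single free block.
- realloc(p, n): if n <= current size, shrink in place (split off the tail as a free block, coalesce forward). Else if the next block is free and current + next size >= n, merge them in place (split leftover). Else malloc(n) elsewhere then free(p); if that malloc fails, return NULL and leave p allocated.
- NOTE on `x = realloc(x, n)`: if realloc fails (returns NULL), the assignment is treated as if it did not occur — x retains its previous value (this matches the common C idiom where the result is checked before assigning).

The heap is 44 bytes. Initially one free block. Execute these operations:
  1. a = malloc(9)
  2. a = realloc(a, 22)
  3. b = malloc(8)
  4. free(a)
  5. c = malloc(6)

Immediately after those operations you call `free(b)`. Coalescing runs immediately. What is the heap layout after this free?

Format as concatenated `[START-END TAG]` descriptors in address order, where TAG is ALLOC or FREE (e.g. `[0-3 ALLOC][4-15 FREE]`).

Op 1: a = malloc(9) -> a = 0; heap: [0-8 ALLOC][9-43 FREE]
Op 2: a = realloc(a, 22) -> a = 0; heap: [0-21 ALLOC][22-43 FREE]
Op 3: b = malloc(8) -> b = 22; heap: [0-21 ALLOC][22-29 ALLOC][30-43 FREE]
Op 4: free(a) -> (freed a); heap: [0-21 FREE][22-29 ALLOC][30-43 FREE]
Op 5: c = malloc(6) -> c = 0; heap: [0-5 ALLOC][6-21 FREE][22-29 ALLOC][30-43 FREE]
free(b): b = 22 -> block [22-29 ALLOC]; mark free, coalesce with adjacent free neighbors -> [0-5 ALLOC][6-43 FREE]

Answer: [0-5 ALLOC][6-43 FREE]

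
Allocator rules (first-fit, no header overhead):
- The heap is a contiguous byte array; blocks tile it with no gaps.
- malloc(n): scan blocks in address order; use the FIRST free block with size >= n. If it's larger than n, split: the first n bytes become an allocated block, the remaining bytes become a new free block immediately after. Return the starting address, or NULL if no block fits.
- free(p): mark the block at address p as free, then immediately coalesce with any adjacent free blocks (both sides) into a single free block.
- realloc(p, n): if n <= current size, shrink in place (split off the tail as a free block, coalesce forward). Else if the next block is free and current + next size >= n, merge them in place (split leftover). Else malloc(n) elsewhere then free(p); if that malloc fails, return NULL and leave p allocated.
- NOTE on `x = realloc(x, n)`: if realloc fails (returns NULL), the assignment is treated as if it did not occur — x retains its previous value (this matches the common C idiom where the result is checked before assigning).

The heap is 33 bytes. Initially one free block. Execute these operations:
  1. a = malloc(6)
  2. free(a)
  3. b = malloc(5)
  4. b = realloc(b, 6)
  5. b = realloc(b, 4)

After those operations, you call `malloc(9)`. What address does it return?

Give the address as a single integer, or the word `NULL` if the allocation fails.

Answer: 4

Derivation:
Op 1: a = malloc(6) -> a = 0; heap: [0-5 ALLOC][6-32 FREE]
Op 2: free(a) -> (freed a); heap: [0-32 FREE]
Op 3: b = malloc(5) -> b = 0; heap: [0-4 ALLOC][5-32 FREE]
Op 4: b = realloc(b, 6) -> b = 0; heap: [0-5 ALLOC][6-32 FREE]
Op 5: b = realloc(b, 4) -> b = 0; heap: [0-3 ALLOC][4-32 FREE]
malloc(9): first-fit scan over [0-3 ALLOC][4-32 FREE] -> 4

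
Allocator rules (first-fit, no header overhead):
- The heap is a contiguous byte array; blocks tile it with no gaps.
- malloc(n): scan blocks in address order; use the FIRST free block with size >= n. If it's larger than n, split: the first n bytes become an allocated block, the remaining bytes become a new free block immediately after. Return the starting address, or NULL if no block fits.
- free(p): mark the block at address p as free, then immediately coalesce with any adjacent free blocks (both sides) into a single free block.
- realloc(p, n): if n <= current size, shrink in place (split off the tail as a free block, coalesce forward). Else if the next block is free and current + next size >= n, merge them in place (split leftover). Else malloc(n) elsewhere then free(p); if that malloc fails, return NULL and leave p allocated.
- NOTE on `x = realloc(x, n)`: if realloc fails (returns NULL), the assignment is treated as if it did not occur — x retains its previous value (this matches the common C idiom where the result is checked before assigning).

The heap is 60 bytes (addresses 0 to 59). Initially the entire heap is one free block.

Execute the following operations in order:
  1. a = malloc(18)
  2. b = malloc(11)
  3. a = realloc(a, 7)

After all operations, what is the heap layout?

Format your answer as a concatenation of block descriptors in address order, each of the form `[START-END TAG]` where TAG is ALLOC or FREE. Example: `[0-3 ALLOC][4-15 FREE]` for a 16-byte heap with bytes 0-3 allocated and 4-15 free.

Answer: [0-6 ALLOC][7-17 FREE][18-28 ALLOC][29-59 FREE]

Derivation:
Op 1: a = malloc(18) -> a = 0; heap: [0-17 ALLOC][18-59 FREE]
Op 2: b = malloc(11) -> b = 18; heap: [0-17 ALLOC][18-28 ALLOC][29-59 FREE]
Op 3: a = realloc(a, 7) -> a = 0; heap: [0-6 ALLOC][7-17 FREE][18-28 ALLOC][29-59 FREE]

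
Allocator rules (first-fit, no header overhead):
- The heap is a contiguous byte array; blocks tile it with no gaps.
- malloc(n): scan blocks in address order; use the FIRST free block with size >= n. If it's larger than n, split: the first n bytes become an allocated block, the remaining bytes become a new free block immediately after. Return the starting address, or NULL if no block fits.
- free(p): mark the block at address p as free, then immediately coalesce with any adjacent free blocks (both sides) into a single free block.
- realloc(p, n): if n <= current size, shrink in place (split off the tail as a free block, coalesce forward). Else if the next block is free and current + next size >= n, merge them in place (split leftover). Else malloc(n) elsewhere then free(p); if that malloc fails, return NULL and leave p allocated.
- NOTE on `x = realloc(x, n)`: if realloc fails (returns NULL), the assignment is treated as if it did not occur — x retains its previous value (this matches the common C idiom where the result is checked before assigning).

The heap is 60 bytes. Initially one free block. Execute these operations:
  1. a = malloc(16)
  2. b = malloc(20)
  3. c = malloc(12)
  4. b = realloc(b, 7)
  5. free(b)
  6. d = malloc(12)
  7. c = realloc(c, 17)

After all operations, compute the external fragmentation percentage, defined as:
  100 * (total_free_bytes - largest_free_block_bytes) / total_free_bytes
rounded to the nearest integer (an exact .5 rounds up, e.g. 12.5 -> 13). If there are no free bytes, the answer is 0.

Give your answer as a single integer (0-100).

Answer: 47

Derivation:
Op 1: a = malloc(16) -> a = 0; heap: [0-15 ALLOC][16-59 FREE]
Op 2: b = malloc(20) -> b = 16; heap: [0-15 ALLOC][16-35 ALLOC][36-59 FREE]
Op 3: c = malloc(12) -> c = 36; heap: [0-15 ALLOC][16-35 ALLOC][36-47 ALLOC][48-59 FREE]
Op 4: b = realloc(b, 7) -> b = 16; heap: [0-15 ALLOC][16-22 ALLOC][23-35 FREE][36-47 ALLOC][48-59 FREE]
Op 5: free(b) -> (freed b); heap: [0-15 ALLOC][16-35 FREE][36-47 ALLOC][48-59 FREE]
Op 6: d = malloc(12) -> d = 16; heap: [0-15 ALLOC][16-27 ALLOC][28-35 FREE][36-47 ALLOC][48-59 FREE]
Op 7: c = realloc(c, 17) -> c = 36; heap: [0-15 ALLOC][16-27 ALLOC][28-35 FREE][36-52 ALLOC][53-59 FREE]
Free blocks: [8 7] total_free=15 largest=8 -> 100*(15-8)/15 = 700/15 ≈ 46.667 -> rounds to 47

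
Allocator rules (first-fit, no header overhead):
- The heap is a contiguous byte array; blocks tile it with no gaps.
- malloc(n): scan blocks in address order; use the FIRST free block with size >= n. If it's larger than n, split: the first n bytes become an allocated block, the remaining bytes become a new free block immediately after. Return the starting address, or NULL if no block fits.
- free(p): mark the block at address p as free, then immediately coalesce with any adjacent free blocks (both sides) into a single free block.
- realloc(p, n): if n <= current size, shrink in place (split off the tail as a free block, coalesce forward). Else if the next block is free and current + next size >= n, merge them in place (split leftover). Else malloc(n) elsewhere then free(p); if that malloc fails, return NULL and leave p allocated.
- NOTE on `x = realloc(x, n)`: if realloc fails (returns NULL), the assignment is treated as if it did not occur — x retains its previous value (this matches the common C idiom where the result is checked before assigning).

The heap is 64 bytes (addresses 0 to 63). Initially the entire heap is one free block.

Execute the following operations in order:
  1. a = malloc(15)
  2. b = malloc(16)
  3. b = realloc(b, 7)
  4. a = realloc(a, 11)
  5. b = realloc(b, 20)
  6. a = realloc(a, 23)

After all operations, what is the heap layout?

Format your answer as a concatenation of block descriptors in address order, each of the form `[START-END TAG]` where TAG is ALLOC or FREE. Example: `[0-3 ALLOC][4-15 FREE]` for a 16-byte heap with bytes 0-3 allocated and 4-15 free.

Op 1: a = malloc(15) -> a = 0; heap: [0-14 ALLOC][15-63 FREE]
Op 2: b = malloc(16) -> b = 15; heap: [0-14 ALLOC][15-30 ALLOC][31-63 FREE]
Op 3: b = realloc(b, 7) -> b = 15; heap: [0-14 ALLOC][15-21 ALLOC][22-63 FREE]
Op 4: a = realloc(a, 11) -> a = 0; heap: [0-10 ALLOC][11-14 FREE][15-21 ALLOC][22-63 FREE]
Op 5: b = realloc(b, 20) -> b = 15; heap: [0-10 ALLOC][11-14 FREE][15-34 ALLOC][35-63 FREE]
Op 6: a = realloc(a, 23) -> a = 35; heap: [0-14 FREE][15-34 ALLOC][35-57 ALLOC][58-63 FREE]

Answer: [0-14 FREE][15-34 ALLOC][35-57 ALLOC][58-63 FREE]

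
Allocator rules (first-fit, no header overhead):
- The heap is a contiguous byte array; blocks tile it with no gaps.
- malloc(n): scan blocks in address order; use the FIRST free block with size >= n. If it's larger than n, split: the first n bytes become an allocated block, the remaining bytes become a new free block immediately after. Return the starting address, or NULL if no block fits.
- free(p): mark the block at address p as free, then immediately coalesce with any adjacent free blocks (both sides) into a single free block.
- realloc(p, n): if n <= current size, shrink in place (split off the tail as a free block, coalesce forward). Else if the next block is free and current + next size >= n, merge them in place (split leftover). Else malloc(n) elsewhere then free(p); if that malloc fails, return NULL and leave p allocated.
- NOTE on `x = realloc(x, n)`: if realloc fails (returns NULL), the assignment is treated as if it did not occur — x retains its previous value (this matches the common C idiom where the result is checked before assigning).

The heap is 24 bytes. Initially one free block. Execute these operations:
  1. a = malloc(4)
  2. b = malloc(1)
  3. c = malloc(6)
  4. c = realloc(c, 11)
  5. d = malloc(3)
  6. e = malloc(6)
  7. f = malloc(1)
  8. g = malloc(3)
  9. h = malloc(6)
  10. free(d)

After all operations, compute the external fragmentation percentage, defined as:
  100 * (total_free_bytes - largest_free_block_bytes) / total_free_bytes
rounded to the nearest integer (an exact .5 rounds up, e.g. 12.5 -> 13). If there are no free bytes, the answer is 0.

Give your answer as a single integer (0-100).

Answer: 25

Derivation:
Op 1: a = malloc(4) -> a = 0; heap: [0-3 ALLOC][4-23 FREE]
Op 2: b = malloc(1) -> b = 4; heap: [0-3 ALLOC][4-4 ALLOC][5-23 FREE]
Op 3: c = malloc(6) -> c = 5; heap: [0-3 ALLOC][4-4 ALLOC][5-10 ALLOC][11-23 FREE]
Op 4: c = realloc(c, 11) -> c = 5; heap: [0-3 ALLOC][4-4 ALLOC][5-15 ALLOC][16-23 FREE]
Op 5: d = malloc(3) -> d = 16; heap: [0-3 ALLOC][4-4 ALLOC][5-15 ALLOC][16-18 ALLOC][19-23 FREE]
Op 6: e = malloc(6) -> e = NULL; heap: [0-3 ALLOC][4-4 ALLOC][5-15 ALLOC][16-18 ALLOC][19-23 FREE]
Op 7: f = malloc(1) -> f = 19; heap: [0-3 ALLOC][4-4 ALLOC][5-15 ALLOC][16-18 ALLOC][19-19 ALLOC][20-23 FREE]
Op 8: g = malloc(3) -> g = 20; heap: [0-3 ALLOC][4-4 ALLOC][5-15 ALLOC][16-18 ALLOC][19-19 ALLOC][20-22 ALLOC][23-23 FREE]
Op 9: h = malloc(6) -> h = NULL; heap: [0-3 ALLOC][4-4 ALLOC][5-15 ALLOC][16-18 ALLOC][19-19 ALLOC][20-22 ALLOC][23-23 FREE]
Op 10: free(d) -> (freed d); heap: [0-3 ALLOC][4-4 ALLOC][5-15 ALLOC][16-18 FREE][19-19 ALLOC][20-22 ALLOC][23-23 FREE]
Free blocks: [3 1] total_free=4 largest=3 -> 100*(4-3)/4 = 100/4 = 25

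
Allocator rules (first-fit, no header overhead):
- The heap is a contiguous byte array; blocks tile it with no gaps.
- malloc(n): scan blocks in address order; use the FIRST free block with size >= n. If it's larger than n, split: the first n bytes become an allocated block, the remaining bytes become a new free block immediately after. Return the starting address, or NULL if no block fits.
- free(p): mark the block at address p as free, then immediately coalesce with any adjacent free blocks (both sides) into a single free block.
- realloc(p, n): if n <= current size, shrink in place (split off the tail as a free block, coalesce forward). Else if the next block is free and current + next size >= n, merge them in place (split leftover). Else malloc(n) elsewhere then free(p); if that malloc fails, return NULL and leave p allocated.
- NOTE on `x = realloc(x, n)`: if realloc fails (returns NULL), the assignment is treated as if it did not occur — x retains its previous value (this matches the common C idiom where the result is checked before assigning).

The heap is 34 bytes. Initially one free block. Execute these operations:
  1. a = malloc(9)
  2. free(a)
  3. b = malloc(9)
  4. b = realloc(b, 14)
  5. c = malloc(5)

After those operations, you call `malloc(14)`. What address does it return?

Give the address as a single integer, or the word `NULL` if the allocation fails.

Answer: 19

Derivation:
Op 1: a = malloc(9) -> a = 0; heap: [0-8 ALLOC][9-33 FREE]
Op 2: free(a) -> (freed a); heap: [0-33 FREE]
Op 3: b = malloc(9) -> b = 0; heap: [0-8 ALLOC][9-33 FREE]
Op 4: b = realloc(b, 14) -> b = 0; heap: [0-13 ALLOC][14-33 FREE]
Op 5: c = malloc(5) -> c = 14; heap: [0-13 ALLOC][14-18 ALLOC][19-33 FREE]
malloc(14): first-fit scan over [0-13 ALLOC][14-18 ALLOC][19-33 FREE] -> 19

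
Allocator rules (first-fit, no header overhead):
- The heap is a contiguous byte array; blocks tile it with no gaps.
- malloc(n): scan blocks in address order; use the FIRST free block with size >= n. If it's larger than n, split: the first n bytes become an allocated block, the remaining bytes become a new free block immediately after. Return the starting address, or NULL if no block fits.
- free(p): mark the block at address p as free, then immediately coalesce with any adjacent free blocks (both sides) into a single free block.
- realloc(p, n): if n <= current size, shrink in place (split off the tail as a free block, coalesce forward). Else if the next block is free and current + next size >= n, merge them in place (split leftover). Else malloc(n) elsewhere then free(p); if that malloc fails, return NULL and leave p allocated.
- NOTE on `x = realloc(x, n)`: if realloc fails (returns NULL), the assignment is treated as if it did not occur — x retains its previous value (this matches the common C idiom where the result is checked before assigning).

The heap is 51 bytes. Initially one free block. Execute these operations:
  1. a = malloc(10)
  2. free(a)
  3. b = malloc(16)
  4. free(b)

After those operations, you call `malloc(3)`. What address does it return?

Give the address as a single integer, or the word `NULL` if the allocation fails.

Answer: 0

Derivation:
Op 1: a = malloc(10) -> a = 0; heap: [0-9 ALLOC][10-50 FREE]
Op 2: free(a) -> (freed a); heap: [0-50 FREE]
Op 3: b = malloc(16) -> b = 0; heap: [0-15 ALLOC][16-50 FREE]
Op 4: free(b) -> (freed b); heap: [0-50 FREE]
malloc(3): first-fit scan over [0-50 FREE] -> 0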